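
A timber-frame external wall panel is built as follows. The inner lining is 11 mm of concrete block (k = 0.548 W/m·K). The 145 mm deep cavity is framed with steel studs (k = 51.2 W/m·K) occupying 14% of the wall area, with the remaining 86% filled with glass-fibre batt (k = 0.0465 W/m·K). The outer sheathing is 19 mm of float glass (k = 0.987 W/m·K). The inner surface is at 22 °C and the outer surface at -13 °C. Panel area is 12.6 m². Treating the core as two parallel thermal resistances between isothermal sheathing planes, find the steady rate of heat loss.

Q ≈ 7420 W

Sheathing layers in series; stud and cavity paths in parallel between them.
R_inner = 0.011/(0.548×12.6) = 0.001593 K/W
R_stud  = 0.145/(51.2×0.14×12.6) = 0.001605 K/W
R_cav   = 0.145/(0.0465×0.86×12.6) = 0.2878 K/W
1/R_core = 1/R_stud + 1/R_cav → R_core = 0.001597 K/W
R_outer = 0.019/(0.987×12.6) = 0.001528 K/W
R_total = 0.004717 K/W
Q = ΔT/R_total = 35/0.004717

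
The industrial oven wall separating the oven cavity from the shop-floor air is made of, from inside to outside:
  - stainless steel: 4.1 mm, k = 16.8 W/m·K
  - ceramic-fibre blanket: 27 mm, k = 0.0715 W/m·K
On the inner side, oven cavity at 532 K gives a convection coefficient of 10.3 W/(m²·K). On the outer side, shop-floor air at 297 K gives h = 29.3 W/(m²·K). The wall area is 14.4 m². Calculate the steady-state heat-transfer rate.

Treating each layer as a thermal resistance in series:
R_inner film = 1/(h_i·A) = 1/(10.3×14.4) = 0.006742 K/W
R_stainless steel = L/(kA) = 0.0041/(16.8×14.4) = 1.695×10^-5 K/W
R_ceramic-fibre blanket = L/(kA) = 0.027/(0.0715×14.4) = 0.02622 K/W
R_outer film = 1/(h_o·A) = 1/(29.3×14.4) = 0.00237 K/W
R_total = 0.03535 K/W
Q = ΔT / R_total = 235 / 0.03535

Q ≈ 6650 W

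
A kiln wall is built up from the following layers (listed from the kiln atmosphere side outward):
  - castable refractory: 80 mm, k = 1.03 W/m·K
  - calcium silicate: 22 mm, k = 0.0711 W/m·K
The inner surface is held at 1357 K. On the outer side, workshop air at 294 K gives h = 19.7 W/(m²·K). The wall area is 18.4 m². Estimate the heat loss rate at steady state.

Series thermal resistances:
R_castable refractory = L/(kA) = 0.08/(1.03×18.4) = 0.004221 K/W
R_calcium silicate = L/(kA) = 0.022/(0.0711×18.4) = 0.01682 K/W
R_outer film = 1/(h_o·A) = 1/(19.7×18.4) = 0.002759 K/W
R_total = 0.0238 K/W
Q = ΔT / R_total = 1063 / 0.0238

Q ≈ 44700 W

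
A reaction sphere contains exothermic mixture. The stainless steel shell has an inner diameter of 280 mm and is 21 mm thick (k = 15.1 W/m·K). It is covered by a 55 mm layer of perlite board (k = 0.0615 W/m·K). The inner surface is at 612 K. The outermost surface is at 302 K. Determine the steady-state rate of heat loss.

Q ≈ 151 W

Radial (spherical) resistances in series:
R_stainless steel shell = (1/0.14 − 1/0.161)/(4π×15.1) = 0.00491 K/W
R_perlite board = (1/0.161 − 1/0.216)/(4π×0.0615) = 2.046 K/W
R_total = 2.051 K/W
Q = ΔT/R_total = 310/2.051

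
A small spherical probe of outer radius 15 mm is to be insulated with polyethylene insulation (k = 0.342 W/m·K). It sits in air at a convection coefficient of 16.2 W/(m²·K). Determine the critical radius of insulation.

For a sphere r_cr = 2k/h = 2×0.342/16.2
r_cr = 42.2 mm; since the bare radius (15 mm) is below r_cr, adding a thin layer of insulation will *increase* heat loss.

r_cr ≈ 42.2 mm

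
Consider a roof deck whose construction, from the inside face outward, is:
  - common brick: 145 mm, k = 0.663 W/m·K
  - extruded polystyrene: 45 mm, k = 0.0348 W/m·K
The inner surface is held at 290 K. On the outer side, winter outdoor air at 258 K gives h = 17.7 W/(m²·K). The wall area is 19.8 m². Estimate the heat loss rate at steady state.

Using the resistance-network approach (series):
R_common brick = L/(kA) = 0.145/(0.663×19.8) = 0.01105 K/W
R_extruded polystyrene = L/(kA) = 0.045/(0.0348×19.8) = 0.06531 K/W
R_outer film = 1/(h_o·A) = 1/(17.7×19.8) = 0.002853 K/W
R_total = 0.07921 K/W
Q = ΔT / R_total = 32 / 0.07921

Q ≈ 404 W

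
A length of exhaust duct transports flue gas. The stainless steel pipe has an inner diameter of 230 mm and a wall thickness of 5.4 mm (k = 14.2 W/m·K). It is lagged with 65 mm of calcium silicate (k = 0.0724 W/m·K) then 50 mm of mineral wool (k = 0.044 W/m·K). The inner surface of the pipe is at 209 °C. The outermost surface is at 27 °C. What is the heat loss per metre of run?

q′ ≈ 100 W/m

Per-layer cylindrical resistances, series-summed:
R_stainless steel pipe wall = ln(120.4/115)/(2π×14.2×1) = 5.143×10^-4 K/W
R_calcium silicate = ln(185.4/120.4)/(2π×0.0724×1) = 0.949 K/W
R_mineral wool = ln(235.4/185.4)/(2π×0.044×1) = 0.8637 K/W
R_total = 1.813 K/W
Q = ΔT/R_total = 182/1.813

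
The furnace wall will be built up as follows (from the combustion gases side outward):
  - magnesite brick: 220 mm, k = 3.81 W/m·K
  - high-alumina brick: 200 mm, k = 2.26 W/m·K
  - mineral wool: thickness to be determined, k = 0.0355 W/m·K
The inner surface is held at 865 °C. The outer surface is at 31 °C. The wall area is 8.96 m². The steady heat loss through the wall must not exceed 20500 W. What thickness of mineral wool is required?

L ≈ 7.75 mm

Using the resistance-network approach (series):
R_magnesite brick = L/(kA) = 0.22/(3.81×8.96) = 0.006445 K/W
R_high-alumina brick = L/(kA) = 0.2/(2.26×8.96) = 0.009877 K/W
Sum of the known resistances R_other = 0.01632 K/W
Required total resistance R_tot = ΔT/Q_allow = 834/20500 = 0.04068 K/W
R_mineral wool = R_tot − R_other = 0.02436 K/W
L = R·k·A = 0.02436×0.0355×8.96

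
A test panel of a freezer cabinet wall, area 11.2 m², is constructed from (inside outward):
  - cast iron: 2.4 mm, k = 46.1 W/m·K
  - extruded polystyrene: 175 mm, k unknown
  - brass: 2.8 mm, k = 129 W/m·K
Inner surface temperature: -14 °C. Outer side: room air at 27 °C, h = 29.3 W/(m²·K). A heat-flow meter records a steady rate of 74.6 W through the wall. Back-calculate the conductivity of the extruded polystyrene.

Model the wall as resistances in series:
R_cast iron = L/(kA) = 0.0024/(46.1×11.2) = 4.648×10^-6 K/W
R_brass = L/(kA) = 0.0028/(129×11.2) = 1.938×10^-6 K/W
R_outer film = 1/(h_o·A) = 1/(29.3×11.2) = 0.003047 K/W
Sum of known resistances R_other = 0.003054 K/W
Total R = ΔT/Q = 41/74.6 = 0.5496 K/W
R_extruded polystyrene = R_total − R_other = 0.5465 K/W
k = L/(R·A) = 0.175/(0.5465×11.2)

k ≈ 0.0286 W/(m·K)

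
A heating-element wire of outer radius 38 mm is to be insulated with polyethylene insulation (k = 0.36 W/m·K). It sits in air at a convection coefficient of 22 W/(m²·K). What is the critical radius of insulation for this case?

For a cylinder r_cr = k/h = 0.36/22
r_cr = 16.4 mm; since the bare radius (38 mm) is above r_cr, any added insulation will reduce heat loss.

r_cr ≈ 16.4 mm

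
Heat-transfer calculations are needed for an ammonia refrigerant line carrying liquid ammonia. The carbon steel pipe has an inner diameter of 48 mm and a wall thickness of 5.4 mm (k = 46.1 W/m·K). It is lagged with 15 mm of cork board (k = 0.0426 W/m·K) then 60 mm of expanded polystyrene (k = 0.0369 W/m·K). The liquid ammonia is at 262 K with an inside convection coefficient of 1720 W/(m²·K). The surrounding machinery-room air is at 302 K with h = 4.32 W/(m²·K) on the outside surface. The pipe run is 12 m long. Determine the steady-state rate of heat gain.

Q ≈ 85.9 W

Per-layer cylindrical resistances, series-summed:
R_inner film = 1/(h_i·2πr₁L) = 1/(1720×2π×0.024×12) = 3.213×10^-4 K/W
R_carbon steel pipe wall = ln(29.4/24)/(2π×46.1×12) = 5.839×10^-5 K/W
R_cork board = ln(44.4/29.4)/(2π×0.0426×12) = 0.1283 K/W
R_expanded polystyrene = ln(104.4/44.4)/(2π×0.0369×12) = 0.3073 K/W
R_outer film = 1/(h_o·2πr_oL) = 1/(4.32×2π×0.1044×12) = 0.02941 K/W
R_total = 0.4654 K/W
Q = ΔT/R_total = 40/0.4654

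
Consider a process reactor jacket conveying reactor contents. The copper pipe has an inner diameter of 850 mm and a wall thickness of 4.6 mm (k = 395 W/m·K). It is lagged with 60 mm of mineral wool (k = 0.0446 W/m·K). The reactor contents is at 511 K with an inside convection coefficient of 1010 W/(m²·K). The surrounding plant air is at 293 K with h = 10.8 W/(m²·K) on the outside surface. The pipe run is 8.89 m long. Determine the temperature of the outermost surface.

For a radial system each layer contributes R = ln(r_out/r_in)/(2πkL); films add R = 1/(hA).
R_inner film = 1/(h_i·2πr₁L) = 1/(1010×2π×0.425×8.89) = 4.171×10^-5 K/W
R_copper pipe wall = ln(429.6/425)/(2π×395×8.89) = 4.879×10^-7 K/W
R_mineral wool = ln(489.6/429.6)/(2π×0.0446×8.89) = 0.05248 K/W
R_outer film = 1/(h_o·2πr_oL) = 1/(10.8×2π×0.4896×8.89) = 0.003386 K/W
R_total = 0.05591 K/W
Q = ΔT/R_total = 218/0.05591
Q = 3900 W
T_interface = T_inner − Q·ΣR(inner→interface) = 511 − 3900×0.05252

T ≈ 306 K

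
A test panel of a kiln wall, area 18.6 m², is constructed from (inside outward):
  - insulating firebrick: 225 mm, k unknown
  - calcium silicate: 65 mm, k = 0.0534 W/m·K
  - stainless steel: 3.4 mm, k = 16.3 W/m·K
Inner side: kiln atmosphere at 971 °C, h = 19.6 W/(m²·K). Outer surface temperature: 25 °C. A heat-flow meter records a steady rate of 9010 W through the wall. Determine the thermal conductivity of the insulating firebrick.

Model the wall as resistances in series:
R_inner film = 1/(h_i·A) = 1/(19.6×18.6) = 0.002743 K/W
R_calcium silicate = L/(kA) = 0.065/(0.0534×18.6) = 0.06544 K/W
R_stainless steel = L/(kA) = 0.0034/(16.3×18.6) = 1.121×10^-5 K/W
Sum of known resistances R_other = 0.0682 K/W
Total R = ΔT/Q = 946/9010 = 0.105 K/W
R_insulating firebrick = R_total − R_other = 0.0368 K/W
k = L/(R·A) = 0.225/(0.0368×18.6)

k ≈ 0.329 W/(m·K)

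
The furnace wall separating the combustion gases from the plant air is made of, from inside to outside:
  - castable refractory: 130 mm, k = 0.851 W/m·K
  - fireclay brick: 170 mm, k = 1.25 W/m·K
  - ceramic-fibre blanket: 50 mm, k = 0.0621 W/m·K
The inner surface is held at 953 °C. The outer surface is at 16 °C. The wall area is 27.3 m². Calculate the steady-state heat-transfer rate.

Q ≈ 23400 W

Model the wall as resistances in series:
R_castable refractory = L/(kA) = 0.13/(0.851×27.3) = 0.005596 K/W
R_fireclay brick = L/(kA) = 0.17/(1.25×27.3) = 0.004982 K/W
R_ceramic-fibre blanket = L/(kA) = 0.05/(0.0621×27.3) = 0.02949 K/W
R_total = 0.04007 K/W
Q = ΔT / R_total = 937 / 0.04007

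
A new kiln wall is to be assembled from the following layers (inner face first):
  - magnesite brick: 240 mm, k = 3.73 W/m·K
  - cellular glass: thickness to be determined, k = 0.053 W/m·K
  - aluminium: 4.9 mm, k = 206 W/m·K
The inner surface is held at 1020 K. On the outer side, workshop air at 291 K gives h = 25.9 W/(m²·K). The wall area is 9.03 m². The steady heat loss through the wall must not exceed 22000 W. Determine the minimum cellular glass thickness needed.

L ≈ 10.4 mm

Using the resistance-network approach (series):
R_magnesite brick = L/(kA) = 0.24/(3.73×9.03) = 0.007125 K/W
R_aluminium = L/(kA) = 0.0049/(206×9.03) = 2.634×10^-6 K/W
R_outer film = 1/(h_o·A) = 1/(25.9×9.03) = 0.004276 K/W
Sum of the known resistances R_other = 0.0114 K/W
Required total resistance R_tot = ΔT/Q_allow = 729/22000 = 0.03314 K/W
R_cellular glass = R_tot − R_other = 0.02173 K/W
L = R·k·A = 0.02173×0.053×9.03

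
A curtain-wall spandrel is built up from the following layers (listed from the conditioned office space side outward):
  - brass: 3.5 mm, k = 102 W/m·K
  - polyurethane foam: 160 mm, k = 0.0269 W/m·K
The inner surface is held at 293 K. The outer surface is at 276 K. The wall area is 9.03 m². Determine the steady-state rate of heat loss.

Q ≈ 25.8 W

Treating each layer as a thermal resistance in series:
R_brass = L/(kA) = 0.0035/(102×9.03) = 3.8×10^-6 K/W
R_polyurethane foam = L/(kA) = 0.16/(0.0269×9.03) = 0.6587 K/W
R_total = 0.6587 K/W
Q = ΔT / R_total = 17 / 0.6587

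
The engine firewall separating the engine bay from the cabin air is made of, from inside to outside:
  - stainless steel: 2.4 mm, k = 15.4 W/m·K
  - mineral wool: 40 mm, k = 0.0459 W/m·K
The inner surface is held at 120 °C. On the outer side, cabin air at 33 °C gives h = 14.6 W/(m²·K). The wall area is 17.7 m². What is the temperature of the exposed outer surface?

T ≈ 39.3 °C

Model the wall as resistances in series:
R_stainless steel = L/(kA) = 0.0024/(15.4×17.7) = 8.805×10^-6 K/W
R_mineral wool = L/(kA) = 0.04/(0.0459×17.7) = 0.04924 K/W
R_outer film = 1/(h_o·A) = 1/(14.6×17.7) = 0.00387 K/W
R_total = 0.05311 K/W;  Q = ΔT/R_total = 87/0.05311 = 1638 W
T_interface = T_inner − Q·ΣR(inner→interface) = 120 − 1640×0.04924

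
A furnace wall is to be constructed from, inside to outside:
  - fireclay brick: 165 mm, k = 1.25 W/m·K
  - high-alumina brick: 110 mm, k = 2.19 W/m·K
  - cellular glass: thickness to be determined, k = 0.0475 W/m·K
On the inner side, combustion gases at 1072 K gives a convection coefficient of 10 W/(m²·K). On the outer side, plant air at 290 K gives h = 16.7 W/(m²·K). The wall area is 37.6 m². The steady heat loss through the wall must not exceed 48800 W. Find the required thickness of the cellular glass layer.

L ≈ 12.4 mm

Thermal resistances in series:
R_inner film = 1/(h_i·A) = 1/(10×37.6) = 0.00266 K/W
R_fireclay brick = L/(kA) = 0.165/(1.25×37.6) = 0.003511 K/W
R_high-alumina brick = L/(kA) = 0.11/(2.19×37.6) = 0.001336 K/W
R_outer film = 1/(h_o·A) = 1/(16.7×37.6) = 0.001593 K/W
Sum of the known resistances R_other = 0.009099 K/W
Required total resistance R_tot = ΔT/Q_allow = 782/48800 = 0.01602 K/W
R_cellular glass = R_tot − R_other = 0.006926 K/W
L = R·k·A = 0.006926×0.0475×37.6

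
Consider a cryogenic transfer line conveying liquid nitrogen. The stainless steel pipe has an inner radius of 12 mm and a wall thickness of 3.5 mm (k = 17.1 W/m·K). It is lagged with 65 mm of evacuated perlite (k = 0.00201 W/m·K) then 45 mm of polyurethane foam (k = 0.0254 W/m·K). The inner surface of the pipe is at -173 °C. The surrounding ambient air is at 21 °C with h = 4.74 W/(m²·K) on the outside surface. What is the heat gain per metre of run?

Treating each annulus and film as a series resistance:
R_stainless steel pipe wall = ln(15.5/12)/(2π×17.1×1) = 0.002382 K/W
R_evacuated perlite = ln(80.5/15.5)/(2π×0.00201×1) = 130.4 K/W
R_polyurethane foam = ln(125.5/80.5)/(2π×0.0254×1) = 2.782 K/W
R_outer film = 1/(h_o·2πr_oL) = 1/(4.74×2π×0.1255×1) = 0.2675 K/W
R_total = 133.5 K/W
Q = ΔT/R_total = 194/133.5

q′ ≈ 1.45 W/m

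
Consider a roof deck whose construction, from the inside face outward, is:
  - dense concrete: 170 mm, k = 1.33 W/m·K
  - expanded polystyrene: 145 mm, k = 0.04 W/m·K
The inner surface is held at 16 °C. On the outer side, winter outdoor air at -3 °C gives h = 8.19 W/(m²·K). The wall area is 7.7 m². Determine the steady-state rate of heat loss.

Q ≈ 37.8 W

Model the wall as resistances in series:
R_dense concrete = L/(kA) = 0.17/(1.33×7.7) = 0.0166 K/W
R_expanded polystyrene = L/(kA) = 0.145/(0.04×7.7) = 0.4708 K/W
R_outer film = 1/(h_o·A) = 1/(8.19×7.7) = 0.01586 K/W
R_total = 0.5032 K/W
Q = ΔT / R_total = 19 / 0.5032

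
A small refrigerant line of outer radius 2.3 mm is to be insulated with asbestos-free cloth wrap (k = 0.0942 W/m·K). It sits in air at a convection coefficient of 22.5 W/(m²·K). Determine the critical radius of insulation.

r_cr ≈ 4.19 mm

For a cylinder r_cr = k/h = 0.0942/22.5
r_cr = 4.19 mm; since the bare radius (2.3 mm) is below r_cr, adding a thin layer of insulation will *increase* heat loss.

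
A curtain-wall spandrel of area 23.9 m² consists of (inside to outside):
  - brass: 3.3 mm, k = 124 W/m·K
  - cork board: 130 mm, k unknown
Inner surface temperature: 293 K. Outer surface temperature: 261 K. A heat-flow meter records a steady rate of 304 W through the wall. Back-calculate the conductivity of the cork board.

k ≈ 0.0517 W/(m·K)

Using the resistance-network approach (series):
R_brass = L/(kA) = 0.0033/(124×23.9) = 1.114×10^-6 K/W
Sum of known resistances R_other = 1.114×10^-6 K/W
Total R = ΔT/Q = 32/304 = 0.1053 K/W
R_cork board = R_total − R_other = 0.1053 K/W
k = L/(R·A) = 0.13/(0.1053×23.9)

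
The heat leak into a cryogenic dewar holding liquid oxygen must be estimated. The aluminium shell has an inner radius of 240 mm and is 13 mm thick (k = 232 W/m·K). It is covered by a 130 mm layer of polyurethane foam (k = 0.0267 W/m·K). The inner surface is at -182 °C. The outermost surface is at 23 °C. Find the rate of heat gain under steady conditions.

Q ≈ 51.3 W

Radial (spherical) resistances in series:
R_aluminium shell = (1/0.24 − 1/0.253)/(4π×232) = 7.344×10^-5 K/W
R_polyurethane foam = (1/0.253 − 1/0.383)/(4π×0.0267) = 3.999 K/W
R_total = 3.999 K/W
Q = ΔT/R_total = 205/3.999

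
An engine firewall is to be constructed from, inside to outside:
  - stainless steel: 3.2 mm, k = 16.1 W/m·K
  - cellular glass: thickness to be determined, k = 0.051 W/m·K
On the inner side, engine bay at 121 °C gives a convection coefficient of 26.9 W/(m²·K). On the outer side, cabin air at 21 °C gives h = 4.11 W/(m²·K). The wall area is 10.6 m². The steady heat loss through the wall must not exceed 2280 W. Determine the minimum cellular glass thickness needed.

Treating each layer as a thermal resistance in series:
R_inner film = 1/(h_i·A) = 1/(26.9×10.6) = 0.003507 K/W
R_stainless steel = L/(kA) = 0.0032/(16.1×10.6) = 1.875×10^-5 K/W
R_outer film = 1/(h_o·A) = 1/(4.11×10.6) = 0.02295 K/W
Sum of the known resistances R_other = 0.02648 K/W
Required total resistance R_tot = ΔT/Q_allow = 100/2280 = 0.04386 K/W
R_cellular glass = R_tot − R_other = 0.01738 K/W
L = R·k·A = 0.01738×0.051×10.6

L ≈ 9.4 mm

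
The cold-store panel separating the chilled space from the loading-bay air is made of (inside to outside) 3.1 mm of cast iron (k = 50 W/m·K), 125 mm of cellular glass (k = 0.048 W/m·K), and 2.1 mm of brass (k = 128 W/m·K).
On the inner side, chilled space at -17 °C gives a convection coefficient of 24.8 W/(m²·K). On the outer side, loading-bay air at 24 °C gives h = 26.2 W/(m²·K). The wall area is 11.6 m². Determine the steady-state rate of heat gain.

Q ≈ 177 W

Using the resistance-network approach (series):
R_inner film = 1/(h_i·A) = 1/(24.8×11.6) = 0.003476 K/W
R_cast iron = L/(kA) = 0.0031/(50×11.6) = 5.345×10^-6 K/W
R_cellular glass = L/(kA) = 0.125/(0.048×11.6) = 0.2245 K/W
R_brass = L/(kA) = 0.0021/(128×11.6) = 1.414×10^-6 K/W
R_outer film = 1/(h_o·A) = 1/(26.2×11.6) = 0.00329 K/W
R_total = 0.2313 K/W
Q = ΔT / R_total = 41 / 0.2313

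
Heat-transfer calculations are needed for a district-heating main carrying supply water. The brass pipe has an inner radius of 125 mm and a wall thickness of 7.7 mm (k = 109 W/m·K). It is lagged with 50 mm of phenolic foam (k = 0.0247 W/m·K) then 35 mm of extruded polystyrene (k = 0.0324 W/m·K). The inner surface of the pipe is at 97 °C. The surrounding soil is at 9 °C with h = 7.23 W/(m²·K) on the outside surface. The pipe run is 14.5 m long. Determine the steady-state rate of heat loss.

Q ≈ 422 W

Cylindrical conduction, so R = ln(r₂/r₁)/(2πkL) per layer, in series:
R_brass pipe wall = ln(132.7/125)/(2π×109×14.5) = 6.02×10^-6 K/W
R_phenolic foam = ln(182.7/132.7)/(2π×0.0247×14.5) = 0.1421 K/W
R_extruded polystyrene = ln(217.7/182.7)/(2π×0.0324×14.5) = 0.05938 K/W
R_outer film = 1/(h_o·2πr_oL) = 1/(7.23×2π×0.2177×14.5) = 0.006974 K/W
R_total = 0.2084 K/W
Q = ΔT/R_total = 88/0.2084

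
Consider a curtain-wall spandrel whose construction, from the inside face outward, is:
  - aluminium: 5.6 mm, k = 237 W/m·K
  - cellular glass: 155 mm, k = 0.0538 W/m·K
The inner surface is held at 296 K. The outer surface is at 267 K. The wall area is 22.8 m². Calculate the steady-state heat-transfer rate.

Thermal resistances in series:
R_aluminium = L/(kA) = 0.0056/(237×22.8) = 1.036×10^-6 K/W
R_cellular glass = L/(kA) = 0.155/(0.0538×22.8) = 0.1264 K/W
R_total = 0.1264 K/W
Q = ΔT / R_total = 29 / 0.1264

Q ≈ 229 W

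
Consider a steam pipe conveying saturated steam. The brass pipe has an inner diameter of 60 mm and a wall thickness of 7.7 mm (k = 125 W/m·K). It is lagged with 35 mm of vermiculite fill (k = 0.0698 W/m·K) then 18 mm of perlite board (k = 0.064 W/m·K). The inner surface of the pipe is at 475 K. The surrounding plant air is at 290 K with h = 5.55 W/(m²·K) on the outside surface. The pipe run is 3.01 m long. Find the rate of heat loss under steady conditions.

Q ≈ 236 W

Treating each annulus and film as a series resistance:
R_brass pipe wall = ln(37.7/30)/(2π×125×3.01) = 9.664×10^-5 K/W
R_vermiculite fill = ln(72.7/37.7)/(2π×0.0698×3.01) = 0.4975 K/W
R_perlite board = ln(90.7/72.7)/(2π×0.064×3.01) = 0.1828 K/W
R_outer film = 1/(h_o·2πr_oL) = 1/(5.55×2π×0.0907×3.01) = 0.105 K/W
R_total = 0.7854 K/W
Q = ΔT/R_total = 185/0.7854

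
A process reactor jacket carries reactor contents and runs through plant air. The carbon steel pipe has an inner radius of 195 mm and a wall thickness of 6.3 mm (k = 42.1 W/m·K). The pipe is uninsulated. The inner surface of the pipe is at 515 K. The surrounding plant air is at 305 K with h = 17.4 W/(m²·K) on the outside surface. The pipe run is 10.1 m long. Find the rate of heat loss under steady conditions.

Cylindrical conduction, so R = ln(r₂/r₁)/(2πkL) per layer, in series:
R_carbon steel pipe wall = ln(201.3/195)/(2π×42.1×10.1) = 1.19×10^-5 K/W
R_outer film = 1/(h_o·2πr_oL) = 1/(17.4×2π×0.2013×10.1) = 0.004499 K/W
R_total = 0.004511 K/W
Q = ΔT/R_total = 210/0.004511

Q ≈ 46600 W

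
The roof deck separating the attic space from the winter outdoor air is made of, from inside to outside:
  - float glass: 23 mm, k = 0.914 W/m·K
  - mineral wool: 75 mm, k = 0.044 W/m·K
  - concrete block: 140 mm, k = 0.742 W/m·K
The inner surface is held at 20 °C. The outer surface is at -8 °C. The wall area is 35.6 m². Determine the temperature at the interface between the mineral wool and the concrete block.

Treating each layer as a thermal resistance in series:
R_float glass = L/(kA) = 0.023/(0.914×35.6) = 7.069×10^-4 K/W
R_mineral wool = L/(kA) = 0.075/(0.044×35.6) = 0.04788 K/W
R_concrete block = L/(kA) = 0.14/(0.742×35.6) = 0.0053 K/W
R_total = 0.05389 K/W;  Q = ΔT/R_total = 28/0.05389 = 519.6 W
T_interface = T_inner − Q·ΣR(inner→interface) = 20 − 520×0.04859

T ≈ -5.25 °C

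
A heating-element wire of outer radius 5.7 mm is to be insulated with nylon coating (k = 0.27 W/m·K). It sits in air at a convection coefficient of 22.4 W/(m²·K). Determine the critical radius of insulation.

For a cylinder r_cr = k/h = 0.27/22.4
r_cr = 12.1 mm; since the bare radius (5.7 mm) is below r_cr, adding a thin layer of insulation will *increase* heat loss.

r_cr ≈ 12.1 mm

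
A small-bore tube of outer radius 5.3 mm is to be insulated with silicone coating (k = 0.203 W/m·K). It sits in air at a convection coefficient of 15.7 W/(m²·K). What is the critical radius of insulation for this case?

For a cylinder r_cr = k/h = 0.203/15.7
r_cr = 12.9 mm; since the bare radius (5.3 mm) is below r_cr, adding a thin layer of insulation will *increase* heat loss.

r_cr ≈ 12.9 mm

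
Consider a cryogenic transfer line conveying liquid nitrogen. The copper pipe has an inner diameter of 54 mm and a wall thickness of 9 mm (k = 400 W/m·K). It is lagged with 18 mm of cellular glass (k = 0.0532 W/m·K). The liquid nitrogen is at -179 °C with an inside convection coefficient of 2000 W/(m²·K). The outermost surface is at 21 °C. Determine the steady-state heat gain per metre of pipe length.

q′ ≈ 164 W/m

Per-layer cylindrical resistances, series-summed:
R_inner film = 1/(h_i·2πr₁L) = 1/(2000×2π×0.027×1) = 0.002947 K/W
R_copper pipe wall = ln(36/27)/(2π×400×1) = 1.145×10^-4 K/W
R_cellular glass = ln(54/36)/(2π×0.0532×1) = 1.213 K/W
R_total = 1.216 K/W
Q = ΔT/R_total = 200/1.216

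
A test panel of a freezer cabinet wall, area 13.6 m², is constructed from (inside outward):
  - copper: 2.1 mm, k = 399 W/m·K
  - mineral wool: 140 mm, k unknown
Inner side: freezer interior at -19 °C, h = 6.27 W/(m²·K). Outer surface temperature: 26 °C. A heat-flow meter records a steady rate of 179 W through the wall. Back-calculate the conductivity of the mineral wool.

Treating each layer as a thermal resistance in series:
R_inner film = 1/(h_i·A) = 1/(6.27×13.6) = 0.01173 K/W
R_copper = L/(kA) = 0.0021/(399×13.6) = 3.87×10^-7 K/W
Sum of known resistances R_other = 0.01173 K/W
Total R = ΔT/Q = 45/179 = 0.2514 K/W
R_mineral wool = R_total − R_other = 0.2397 K/W
k = L/(R·A) = 0.14/(0.2397×13.6)

k ≈ 0.043 W/(m·K)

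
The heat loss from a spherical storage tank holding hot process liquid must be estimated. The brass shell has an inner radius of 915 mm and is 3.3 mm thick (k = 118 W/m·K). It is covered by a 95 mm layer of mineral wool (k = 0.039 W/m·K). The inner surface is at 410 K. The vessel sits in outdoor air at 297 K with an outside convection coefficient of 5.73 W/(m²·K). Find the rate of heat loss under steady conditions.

Q ≈ 509 W

Each spherical layer contributes R = (1/r_i − 1/r_o)/(4πk):
R_brass shell = (1/0.915 − 1/0.9183)/(4π×118) = 2.649×10^-6 K/W
R_mineral wool = (1/0.9183 − 1/1.0133)/(4π×0.039) = 0.2083 K/W
R_outer film = 1/(h·4πr_o²) = 1/(5.73×4π×1.0133²) = 0.01353 K/W
R_total = 0.2218 K/W
Q = ΔT/R_total = 113/0.2218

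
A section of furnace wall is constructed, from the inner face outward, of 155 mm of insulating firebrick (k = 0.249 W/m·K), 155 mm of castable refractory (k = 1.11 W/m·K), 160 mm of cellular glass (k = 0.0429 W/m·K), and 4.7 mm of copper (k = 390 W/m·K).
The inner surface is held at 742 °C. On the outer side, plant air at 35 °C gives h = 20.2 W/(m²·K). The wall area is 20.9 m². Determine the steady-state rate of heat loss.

Q ≈ 3250 W

Series thermal resistances:
R_insulating firebrick = L/(kA) = 0.155/(0.249×20.9) = 0.02978 K/W
R_castable refractory = L/(kA) = 0.155/(1.11×20.9) = 0.006681 K/W
R_cellular glass = L/(kA) = 0.16/(0.0429×20.9) = 0.1784 K/W
R_copper = L/(kA) = 0.0047/(390×20.9) = 5.766×10^-7 K/W
R_outer film = 1/(h_o·A) = 1/(20.2×20.9) = 0.002369 K/W
R_total = 0.2173 K/W
Q = ΔT / R_total = 707 / 0.2173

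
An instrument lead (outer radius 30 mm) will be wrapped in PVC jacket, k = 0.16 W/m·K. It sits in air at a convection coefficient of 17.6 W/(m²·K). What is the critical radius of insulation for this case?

r_cr ≈ 9.09 mm

For a cylinder r_cr = k/h = 0.16/17.6
r_cr = 9.09 mm; since the bare radius (30 mm) is above r_cr, any added insulation will reduce heat loss.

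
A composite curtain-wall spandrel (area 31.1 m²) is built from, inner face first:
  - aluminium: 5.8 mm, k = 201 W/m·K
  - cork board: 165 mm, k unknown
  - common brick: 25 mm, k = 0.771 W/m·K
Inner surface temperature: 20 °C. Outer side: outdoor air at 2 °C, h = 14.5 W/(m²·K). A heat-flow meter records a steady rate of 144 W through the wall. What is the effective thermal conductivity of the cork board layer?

Thermal resistances in series:
R_aluminium = L/(kA) = 0.0058/(201×31.1) = 9.278×10^-7 K/W
R_common brick = L/(kA) = 0.025/(0.771×31.1) = 0.001043 K/W
R_outer film = 1/(h_o·A) = 1/(14.5×31.1) = 0.002218 K/W
Sum of known resistances R_other = 0.003261 K/W
Total R = ΔT/Q = 18/144 = 0.125 K/W
R_cork board = R_total − R_other = 0.1217 K/W
k = L/(R·A) = 0.165/(0.1217×31.1)

k ≈ 0.0436 W/(m·K)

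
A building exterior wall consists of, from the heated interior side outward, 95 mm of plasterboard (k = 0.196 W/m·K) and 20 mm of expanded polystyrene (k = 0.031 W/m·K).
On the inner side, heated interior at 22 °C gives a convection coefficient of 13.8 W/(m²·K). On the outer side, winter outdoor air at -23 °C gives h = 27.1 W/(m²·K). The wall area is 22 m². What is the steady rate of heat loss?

Using the resistance-network approach (series):
R_inner film = 1/(h_i·A) = 1/(13.8×22) = 0.003294 K/W
R_plasterboard = L/(kA) = 0.095/(0.196×22) = 0.02203 K/W
R_expanded polystyrene = L/(kA) = 0.02/(0.031×22) = 0.02933 K/W
R_outer film = 1/(h_o·A) = 1/(27.1×22) = 0.001677 K/W
R_total = 0.05633 K/W
Q = ΔT / R_total = 45 / 0.05633

Q ≈ 799 W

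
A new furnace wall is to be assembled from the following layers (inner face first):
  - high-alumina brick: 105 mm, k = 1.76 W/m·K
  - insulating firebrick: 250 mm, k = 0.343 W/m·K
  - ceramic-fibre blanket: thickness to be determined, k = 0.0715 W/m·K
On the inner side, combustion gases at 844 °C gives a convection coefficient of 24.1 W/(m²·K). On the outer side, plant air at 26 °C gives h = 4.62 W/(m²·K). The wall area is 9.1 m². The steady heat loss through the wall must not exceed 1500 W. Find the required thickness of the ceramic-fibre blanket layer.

Model the wall as resistances in series:
R_inner film = 1/(h_i·A) = 1/(24.1×9.1) = 0.00456 K/W
R_high-alumina brick = L/(kA) = 0.105/(1.76×9.1) = 0.006556 K/W
R_insulating firebrick = L/(kA) = 0.25/(0.343×9.1) = 0.08009 K/W
R_outer film = 1/(h_o·A) = 1/(4.62×9.1) = 0.02379 K/W
Sum of the known resistances R_other = 0.115 K/W
Required total resistance R_tot = ΔT/Q_allow = 818/1500 = 0.5453 K/W
R_ceramic-fibre blanket = R_tot − R_other = 0.4303 K/W
L = R·k·A = 0.4303×0.0715×9.1

L ≈ 280 mm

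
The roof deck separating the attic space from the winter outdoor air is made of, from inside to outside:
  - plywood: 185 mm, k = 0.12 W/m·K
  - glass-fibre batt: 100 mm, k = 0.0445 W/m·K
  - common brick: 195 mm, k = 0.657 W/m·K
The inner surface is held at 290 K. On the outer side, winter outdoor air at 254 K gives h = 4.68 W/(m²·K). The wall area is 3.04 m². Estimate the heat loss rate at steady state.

Using the resistance-network approach (series):
R_plywood = L/(kA) = 0.185/(0.12×3.04) = 0.5071 K/W
R_glass-fibre batt = L/(kA) = 0.1/(0.0445×3.04) = 0.7392 K/W
R_common brick = L/(kA) = 0.195/(0.657×3.04) = 0.09763 K/W
R_outer film = 1/(h_o·A) = 1/(4.68×3.04) = 0.07029 K/W
R_total = 1.414 K/W
Q = ΔT / R_total = 36 / 1.414

Q ≈ 25.5 W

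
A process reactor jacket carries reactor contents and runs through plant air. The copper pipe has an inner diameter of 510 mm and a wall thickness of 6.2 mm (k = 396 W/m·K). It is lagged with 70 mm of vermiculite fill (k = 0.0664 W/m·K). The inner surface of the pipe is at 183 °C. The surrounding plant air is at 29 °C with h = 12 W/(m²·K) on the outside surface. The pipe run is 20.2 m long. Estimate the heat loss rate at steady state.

Radial resistances (cylindrical: R_cond = ln(r_o/r_i)/(2πkL), R_conv = 1/(h·2πrL)):
R_copper pipe wall = ln(261.2/255)/(2π×396×20.2) = 4.78×10^-7 K/W
R_vermiculite fill = ln(331.2/261.2)/(2π×0.0664×20.2) = 0.02817 K/W
R_outer film = 1/(h_o·2πr_oL) = 1/(12×2π×0.3312×20.2) = 0.001982 K/W
R_total = 0.03016 K/W
Q = ΔT/R_total = 154/0.03016

Q ≈ 5110 W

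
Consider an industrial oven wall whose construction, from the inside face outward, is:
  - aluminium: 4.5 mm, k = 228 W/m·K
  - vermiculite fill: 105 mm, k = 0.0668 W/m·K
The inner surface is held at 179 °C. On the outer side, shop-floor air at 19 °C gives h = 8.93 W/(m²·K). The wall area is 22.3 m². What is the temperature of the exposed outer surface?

T ≈ 29.6 °C

Treating each layer as a thermal resistance in series:
R_aluminium = L/(kA) = 0.0045/(228×22.3) = 8.851×10^-7 K/W
R_vermiculite fill = L/(kA) = 0.105/(0.0668×22.3) = 0.07049 K/W
R_outer film = 1/(h_o·A) = 1/(8.93×22.3) = 0.005022 K/W
R_total = 0.07551 K/W;  Q = ΔT/R_total = 160/0.07551 = 2119 W
T_interface = T_inner − Q·ΣR(inner→interface) = 179 − 2120×0.07049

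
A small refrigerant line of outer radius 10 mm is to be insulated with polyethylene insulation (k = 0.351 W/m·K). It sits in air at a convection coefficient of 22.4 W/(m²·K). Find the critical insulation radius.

r_cr ≈ 15.7 mm

For a cylinder r_cr = k/h = 0.351/22.4
r_cr = 15.7 mm; since the bare radius (10 mm) is below r_cr, adding a thin layer of insulation will *increase* heat loss.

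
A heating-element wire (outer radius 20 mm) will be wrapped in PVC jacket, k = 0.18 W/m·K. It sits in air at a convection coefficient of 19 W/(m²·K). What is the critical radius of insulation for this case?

For a cylinder r_cr = k/h = 0.18/19
r_cr = 9.47 mm; since the bare radius (20 mm) is above r_cr, any added insulation will reduce heat loss.

r_cr ≈ 9.47 mm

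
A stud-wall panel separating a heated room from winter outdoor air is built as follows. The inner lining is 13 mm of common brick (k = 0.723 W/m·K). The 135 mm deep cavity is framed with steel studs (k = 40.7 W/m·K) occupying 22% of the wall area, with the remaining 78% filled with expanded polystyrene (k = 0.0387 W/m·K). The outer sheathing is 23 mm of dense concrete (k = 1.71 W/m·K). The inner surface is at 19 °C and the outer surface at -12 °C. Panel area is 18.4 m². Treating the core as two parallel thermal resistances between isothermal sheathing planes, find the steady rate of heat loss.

Sheathing layers in series; stud and cavity paths in parallel between them.
R_inner = 0.013/(0.723×18.4) = 9.772×10^-4 K/W
R_stud  = 0.135/(40.7×0.22×18.4) = 8.194×10^-4 K/W
R_cav   = 0.135/(0.0387×0.78×18.4) = 0.2431 K/W
1/R_core = 1/R_stud + 1/R_cav → R_core = 8.167×10^-4 K/W
R_outer = 0.023/(1.71×18.4) = 7.31×10^-4 K/W
R_total = 0.002525 K/W
Q = ΔT/R_total = 31/0.002525

Q ≈ 12300 W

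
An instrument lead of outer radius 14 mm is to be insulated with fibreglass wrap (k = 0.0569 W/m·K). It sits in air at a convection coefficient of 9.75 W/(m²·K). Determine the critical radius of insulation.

For a cylinder r_cr = k/h = 0.0569/9.75
r_cr = 5.84 mm; since the bare radius (14 mm) is above r_cr, any added insulation will reduce heat loss.

r_cr ≈ 5.84 mm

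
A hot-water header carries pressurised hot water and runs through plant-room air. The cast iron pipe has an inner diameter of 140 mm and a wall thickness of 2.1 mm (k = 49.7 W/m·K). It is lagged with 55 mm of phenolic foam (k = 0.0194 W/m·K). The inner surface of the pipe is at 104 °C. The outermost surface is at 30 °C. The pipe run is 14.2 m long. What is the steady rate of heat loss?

Per-layer cylindrical resistances, series-summed:
R_cast iron pipe wall = ln(72.1/70)/(2π×49.7×14.2) = 6.666×10^-6 K/W
R_phenolic foam = ln(127.1/72.1)/(2π×0.0194×14.2) = 0.3275 K/W
R_total = 0.3275 K/W
Q = ΔT/R_total = 74/0.3275

Q ≈ 226 W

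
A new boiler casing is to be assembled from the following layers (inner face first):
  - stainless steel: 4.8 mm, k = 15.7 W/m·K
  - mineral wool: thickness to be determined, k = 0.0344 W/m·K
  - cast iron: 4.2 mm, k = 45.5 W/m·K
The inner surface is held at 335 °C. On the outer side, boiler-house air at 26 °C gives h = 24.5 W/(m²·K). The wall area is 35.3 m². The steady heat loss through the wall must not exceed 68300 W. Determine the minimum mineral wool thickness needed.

L ≈ 4.08 mm

Treating each layer as a thermal resistance in series:
R_stainless steel = L/(kA) = 0.0048/(15.7×35.3) = 8.661×10^-6 K/W
R_cast iron = L/(kA) = 0.0042/(45.5×35.3) = 2.615×10^-6 K/W
R_outer film = 1/(h_o·A) = 1/(24.5×35.3) = 0.001156 K/W
Sum of the known resistances R_other = 0.001168 K/W
Required total resistance R_tot = ΔT/Q_allow = 309/68300 = 0.004524 K/W
R_mineral wool = R_tot − R_other = 0.003357 K/W
L = R·k·A = 0.003357×0.0344×35.3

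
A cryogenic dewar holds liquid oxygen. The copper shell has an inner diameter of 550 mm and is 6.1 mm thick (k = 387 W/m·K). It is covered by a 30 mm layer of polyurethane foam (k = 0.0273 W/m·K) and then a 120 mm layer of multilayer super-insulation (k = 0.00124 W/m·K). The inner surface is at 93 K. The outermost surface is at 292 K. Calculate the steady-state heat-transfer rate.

Radial (spherical) resistances in series:
R_copper shell = (1/0.275 − 1/0.2811)/(4π×387) = 1.623×10^-5 K/W
R_polyurethane foam = (1/0.2811 − 1/0.3111)/(4π×0.0273) = 1 K/W
R_multilayer super-insulation = (1/0.3111 − 1/0.4311)/(4π×0.00124) = 57.42 K/W
R_total = 58.42 K/W
Q = ΔT/R_total = 199/58.42

Q ≈ 3.41 W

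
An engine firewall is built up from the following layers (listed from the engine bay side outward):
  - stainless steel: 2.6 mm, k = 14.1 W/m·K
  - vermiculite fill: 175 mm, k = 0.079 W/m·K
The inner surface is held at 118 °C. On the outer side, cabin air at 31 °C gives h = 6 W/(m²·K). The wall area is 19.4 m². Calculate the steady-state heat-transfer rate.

Q ≈ 709 W

Treating each layer as a thermal resistance in series:
R_stainless steel = L/(kA) = 0.0026/(14.1×19.4) = 9.505×10^-6 K/W
R_vermiculite fill = L/(kA) = 0.175/(0.079×19.4) = 0.1142 K/W
R_outer film = 1/(h_o·A) = 1/(6×19.4) = 0.008591 K/W
R_total = 0.1228 K/W
Q = ΔT / R_total = 87 / 0.1228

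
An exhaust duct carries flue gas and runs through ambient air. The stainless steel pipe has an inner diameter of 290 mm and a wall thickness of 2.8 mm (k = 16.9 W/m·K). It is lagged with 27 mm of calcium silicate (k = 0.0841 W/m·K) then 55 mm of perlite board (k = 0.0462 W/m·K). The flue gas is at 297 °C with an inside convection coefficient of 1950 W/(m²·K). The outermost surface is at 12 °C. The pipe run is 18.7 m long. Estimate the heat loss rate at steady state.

Radial resistances (cylindrical: R_cond = ln(r_o/r_i)/(2πkL), R_conv = 1/(h·2πrL)):
R_inner film = 1/(h_i·2πr₁L) = 1/(1950×2π×0.145×18.7) = 3.01×10^-5 K/W
R_stainless steel pipe wall = ln(147.8/145)/(2π×16.9×18.7) = 9.632×10^-6 K/W
R_calcium silicate = ln(174.8/147.8)/(2π×0.0841×18.7) = 0.01698 K/W
R_perlite board = ln(229.8/174.8)/(2π×0.0462×18.7) = 0.0504 K/W
R_total = 0.06742 K/W
Q = ΔT/R_total = 285/0.06742

Q ≈ 4230 W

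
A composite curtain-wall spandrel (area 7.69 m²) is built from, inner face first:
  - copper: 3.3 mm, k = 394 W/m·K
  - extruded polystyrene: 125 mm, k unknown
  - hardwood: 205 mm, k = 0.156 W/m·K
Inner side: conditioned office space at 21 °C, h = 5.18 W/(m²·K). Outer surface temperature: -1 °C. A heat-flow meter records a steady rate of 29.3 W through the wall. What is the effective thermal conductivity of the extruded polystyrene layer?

k ≈ 0.0293 W/(m·K)

Series thermal resistances:
R_inner film = 1/(h_i·A) = 1/(5.18×7.69) = 0.0251 K/W
R_copper = L/(kA) = 0.0033/(394×7.69) = 1.089×10^-6 K/W
R_hardwood = L/(kA) = 0.205/(0.156×7.69) = 0.1709 K/W
Sum of known resistances R_other = 0.196 K/W
Total R = ΔT/Q = 22/29.3 = 0.7509 K/W
R_extruded polystyrene = R_total − R_other = 0.5549 K/W
k = L/(R·A) = 0.125/(0.5549×7.69)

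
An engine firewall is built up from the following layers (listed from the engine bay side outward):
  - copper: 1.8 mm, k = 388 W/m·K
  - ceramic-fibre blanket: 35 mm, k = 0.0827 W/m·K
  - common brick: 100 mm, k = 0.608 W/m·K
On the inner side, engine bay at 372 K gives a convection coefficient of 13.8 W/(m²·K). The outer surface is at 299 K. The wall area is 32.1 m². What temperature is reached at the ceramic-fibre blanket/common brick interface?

Thermal resistances in series:
R_inner film = 1/(h_i·A) = 1/(13.8×32.1) = 0.002257 K/W
R_copper = L/(kA) = 0.0018/(388×32.1) = 1.445×10^-7 K/W
R_ceramic-fibre blanket = L/(kA) = 0.035/(0.0827×32.1) = 0.01318 K/W
R_common brick = L/(kA) = 0.1/(0.608×32.1) = 0.005124 K/W
R_total = 0.02057 K/W;  Q = ΔT/R_total = 73/0.02057 = 3550 W
T_interface = T_inner − Q·ΣR(inner→interface) = 372 − 3550×0.01544

T ≈ 317 K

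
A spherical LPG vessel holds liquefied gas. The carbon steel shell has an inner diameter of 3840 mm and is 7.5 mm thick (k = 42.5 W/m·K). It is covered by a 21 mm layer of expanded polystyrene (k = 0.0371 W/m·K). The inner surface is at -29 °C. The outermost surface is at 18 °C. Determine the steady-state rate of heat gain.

Spherical conduction: R = (1/r_in − 1/r_out)/(4πk) per layer; series-sum.
R_carbon steel shell = (1/1.92 − 1/1.9275)/(4π×42.5) = 3.795×10^-6 K/W
R_expanded polystyrene = (1/1.9275 − 1/1.9485)/(4π×0.0371) = 0.01199 K/W
R_total = 0.012 K/W
Q = ΔT/R_total = 47/0.012

Q ≈ 3920 W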